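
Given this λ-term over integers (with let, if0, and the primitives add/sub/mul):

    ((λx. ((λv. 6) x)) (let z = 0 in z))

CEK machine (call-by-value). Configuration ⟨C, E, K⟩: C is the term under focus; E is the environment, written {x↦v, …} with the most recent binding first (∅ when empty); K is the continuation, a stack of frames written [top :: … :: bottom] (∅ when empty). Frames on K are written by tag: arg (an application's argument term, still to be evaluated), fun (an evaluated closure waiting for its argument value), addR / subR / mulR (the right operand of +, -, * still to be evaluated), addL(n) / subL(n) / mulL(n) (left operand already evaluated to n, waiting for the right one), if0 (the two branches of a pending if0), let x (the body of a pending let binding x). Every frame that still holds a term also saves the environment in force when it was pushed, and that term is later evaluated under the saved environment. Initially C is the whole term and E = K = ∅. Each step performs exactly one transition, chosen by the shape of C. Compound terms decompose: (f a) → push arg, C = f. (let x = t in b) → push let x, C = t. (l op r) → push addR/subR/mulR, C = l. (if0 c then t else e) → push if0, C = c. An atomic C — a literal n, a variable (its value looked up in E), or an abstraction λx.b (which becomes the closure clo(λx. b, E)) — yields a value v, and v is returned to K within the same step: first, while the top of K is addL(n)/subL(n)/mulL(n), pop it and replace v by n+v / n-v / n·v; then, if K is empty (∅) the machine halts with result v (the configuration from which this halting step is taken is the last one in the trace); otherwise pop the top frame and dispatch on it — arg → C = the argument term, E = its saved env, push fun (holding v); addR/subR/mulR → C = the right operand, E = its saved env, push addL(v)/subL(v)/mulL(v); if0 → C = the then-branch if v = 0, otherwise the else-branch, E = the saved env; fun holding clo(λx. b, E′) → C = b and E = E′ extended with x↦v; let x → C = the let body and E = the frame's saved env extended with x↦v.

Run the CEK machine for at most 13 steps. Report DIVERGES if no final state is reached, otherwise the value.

Answer: 6

Machine steps:
0. <C=((λx. ((λv. 6) x)) (let z = 0 in z)), E=∅, K=∅>
1. <C=(λx. ((λv. 6) x)), E=∅, K=[arg]>
2. <C=(let z = 0 in z), E=∅, K=[fun]>
3. <C=0, E=∅, K=[let z :: fun]>
4. <C=z, E={z↦0}, K=[fun]>
5. <C=((λv. 6) x), E={x↦0}, K=∅>
6. <C=(λv. 6), E={x↦0}, K=[arg]>
7. <C=x, E={x↦0}, K=[fun]>
8. <C=6, E={v↦0, x↦0}, K=∅>
→ final value 6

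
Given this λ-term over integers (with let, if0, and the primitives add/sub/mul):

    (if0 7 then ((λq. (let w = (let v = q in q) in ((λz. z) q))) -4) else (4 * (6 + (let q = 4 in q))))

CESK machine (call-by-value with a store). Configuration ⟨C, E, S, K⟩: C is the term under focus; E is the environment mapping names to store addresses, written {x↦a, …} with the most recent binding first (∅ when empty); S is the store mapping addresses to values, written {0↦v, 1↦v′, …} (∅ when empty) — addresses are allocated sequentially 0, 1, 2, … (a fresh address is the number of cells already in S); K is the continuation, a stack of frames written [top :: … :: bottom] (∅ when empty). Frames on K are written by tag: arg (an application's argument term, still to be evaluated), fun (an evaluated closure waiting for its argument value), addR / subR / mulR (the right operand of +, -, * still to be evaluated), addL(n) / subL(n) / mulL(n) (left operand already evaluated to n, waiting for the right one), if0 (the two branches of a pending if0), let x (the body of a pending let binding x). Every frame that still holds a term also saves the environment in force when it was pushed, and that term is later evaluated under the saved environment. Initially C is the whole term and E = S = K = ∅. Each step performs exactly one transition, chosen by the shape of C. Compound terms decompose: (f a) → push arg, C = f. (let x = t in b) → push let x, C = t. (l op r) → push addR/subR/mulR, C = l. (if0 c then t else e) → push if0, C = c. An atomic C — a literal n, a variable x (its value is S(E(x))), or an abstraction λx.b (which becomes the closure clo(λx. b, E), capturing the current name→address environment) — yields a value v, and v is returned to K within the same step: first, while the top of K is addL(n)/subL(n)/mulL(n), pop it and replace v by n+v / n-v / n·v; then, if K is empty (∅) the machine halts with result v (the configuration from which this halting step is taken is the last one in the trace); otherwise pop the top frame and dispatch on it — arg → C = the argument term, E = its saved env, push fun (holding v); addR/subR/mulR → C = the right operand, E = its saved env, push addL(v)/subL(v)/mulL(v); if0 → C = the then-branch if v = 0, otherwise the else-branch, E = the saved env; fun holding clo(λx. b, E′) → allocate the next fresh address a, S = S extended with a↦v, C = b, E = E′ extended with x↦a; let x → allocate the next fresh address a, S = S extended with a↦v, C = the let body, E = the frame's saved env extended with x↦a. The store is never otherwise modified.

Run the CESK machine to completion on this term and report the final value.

Answer: 40

Machine steps:
0. ⟨C=(if0 7 then ((λq. (let w = (let v = q in q) in ((λz. z) q))) -4) else (4 * (6 + (let q = 4 in q)))); E=∅; S=∅; K=∅⟩
1. ⟨C=7; E=∅; S=∅; K=[if0]⟩
2. ⟨C=(4 * (6 + (let q = 4 in q))); E=∅; S=∅; K=∅⟩
3. ⟨C=4; E=∅; S=∅; K=[mulR]⟩
4. ⟨C=(6 + (let q = 4 in q)); E=∅; S=∅; K=[mulL(4)]⟩
5. ⟨C=6; E=∅; S=∅; K=[addR :: mulL(4)]⟩
6. ⟨C=(let q = 4 in q); E=∅; S=∅; K=[addL(6) :: mulL(4)]⟩
7. ⟨C=4; E=∅; S=∅; K=[let q :: addL(6) :: mulL(4)]⟩
8. ⟨C=q; E={q↦0}; S={0↦4}; K=[addL(6) :: mulL(4)]⟩
→ final value 40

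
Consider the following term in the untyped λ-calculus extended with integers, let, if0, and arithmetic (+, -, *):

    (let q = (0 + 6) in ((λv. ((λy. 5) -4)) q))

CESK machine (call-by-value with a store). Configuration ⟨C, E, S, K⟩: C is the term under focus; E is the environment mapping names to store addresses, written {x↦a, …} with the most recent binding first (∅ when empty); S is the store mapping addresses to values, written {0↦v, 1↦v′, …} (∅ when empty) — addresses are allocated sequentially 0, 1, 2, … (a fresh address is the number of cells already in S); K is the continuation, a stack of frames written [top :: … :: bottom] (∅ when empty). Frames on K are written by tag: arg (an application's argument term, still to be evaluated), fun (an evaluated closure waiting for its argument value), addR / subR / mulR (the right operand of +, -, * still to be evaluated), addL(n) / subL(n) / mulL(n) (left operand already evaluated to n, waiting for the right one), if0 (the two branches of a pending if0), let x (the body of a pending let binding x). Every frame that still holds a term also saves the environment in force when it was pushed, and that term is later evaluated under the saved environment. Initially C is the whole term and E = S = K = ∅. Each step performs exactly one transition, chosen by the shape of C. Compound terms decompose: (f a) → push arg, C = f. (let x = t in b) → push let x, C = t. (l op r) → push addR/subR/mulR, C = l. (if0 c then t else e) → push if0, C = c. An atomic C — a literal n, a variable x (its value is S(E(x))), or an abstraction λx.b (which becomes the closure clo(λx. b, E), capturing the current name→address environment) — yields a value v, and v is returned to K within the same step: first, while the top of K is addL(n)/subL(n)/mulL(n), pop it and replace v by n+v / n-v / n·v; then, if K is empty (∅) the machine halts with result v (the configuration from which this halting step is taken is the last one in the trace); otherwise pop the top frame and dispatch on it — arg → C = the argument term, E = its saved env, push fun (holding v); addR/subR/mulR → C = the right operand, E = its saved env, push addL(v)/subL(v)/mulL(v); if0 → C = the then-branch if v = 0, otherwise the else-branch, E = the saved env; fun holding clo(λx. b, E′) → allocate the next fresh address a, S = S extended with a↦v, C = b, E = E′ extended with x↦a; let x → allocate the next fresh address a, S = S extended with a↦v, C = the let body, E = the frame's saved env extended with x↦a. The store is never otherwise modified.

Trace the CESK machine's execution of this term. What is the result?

t=0: <C=(let q = (0 + 6) in ((λv. ((λy. 5) -4)) q)), E=∅, S=∅, K=∅>
t=1: <C=(0 + 6), E=∅, S=∅, K=[let q]>
t=2: <C=0, E=∅, S=∅, K=[addR :: let q]>
t=3: <C=6, E=∅, S=∅, K=[addL(0) :: let q]>
t=4: <C=((λv. ((λy. 5) -4)) q), E={q↦0}, S={0↦6}, K=∅>
t=5: <C=(λv. ((λy. 5) -4)), E={q↦0}, S={0↦6}, K=[arg]>
t=6: <C=q, E={q↦0}, S={0↦6}, K=[fun]>
t=7: <C=((λy. 5) -4), E={v↦1, q↦0}, S={0↦6, 1↦6}, K=∅>
t=8: <C=(λy. 5), E={v↦1, q↦0}, S={0↦6, 1↦6}, K=[arg]>
t=9: <C=-4, E={v↦1, q↦0}, S={0↦6, 1↦6}, K=[fun]>
t=10: <C=5, E={y↦2, v↦1, q↦0}, S={0↦6, 1↦6, 2↦-4}, K=∅>
→ final value 5

Answer: 5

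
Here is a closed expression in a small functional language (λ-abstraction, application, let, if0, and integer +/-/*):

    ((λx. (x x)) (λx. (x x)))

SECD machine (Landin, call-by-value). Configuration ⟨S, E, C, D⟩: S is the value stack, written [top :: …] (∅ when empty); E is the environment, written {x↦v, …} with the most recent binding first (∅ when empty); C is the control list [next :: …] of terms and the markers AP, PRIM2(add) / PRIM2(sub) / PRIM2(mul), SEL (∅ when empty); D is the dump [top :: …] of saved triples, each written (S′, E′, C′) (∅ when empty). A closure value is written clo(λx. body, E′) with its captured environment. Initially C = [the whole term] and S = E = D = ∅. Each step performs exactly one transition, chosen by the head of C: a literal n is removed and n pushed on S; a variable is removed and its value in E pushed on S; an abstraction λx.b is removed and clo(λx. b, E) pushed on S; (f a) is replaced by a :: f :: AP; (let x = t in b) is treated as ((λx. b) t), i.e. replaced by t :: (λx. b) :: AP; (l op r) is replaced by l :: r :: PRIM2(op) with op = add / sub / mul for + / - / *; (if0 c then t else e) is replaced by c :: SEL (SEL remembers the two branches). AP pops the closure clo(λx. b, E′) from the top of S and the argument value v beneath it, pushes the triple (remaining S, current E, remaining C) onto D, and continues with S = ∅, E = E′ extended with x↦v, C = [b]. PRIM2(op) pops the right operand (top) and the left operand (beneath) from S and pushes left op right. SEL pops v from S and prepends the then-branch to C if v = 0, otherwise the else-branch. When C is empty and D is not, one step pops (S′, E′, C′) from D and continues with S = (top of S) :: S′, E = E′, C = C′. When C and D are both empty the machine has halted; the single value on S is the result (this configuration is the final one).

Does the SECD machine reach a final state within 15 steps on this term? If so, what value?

Answer: DIVERGES (no final state within 15 steps)

Derivation:
step 0: <S=∅, E=∅, C=[((λx. (x x)) (λx. (x x)))], D=∅>
step 1: <S=∅, E=∅, C=[(λx. (x x)) :: (λx. (x x)) :: AP], D=∅>
step 2: <S=[clo(λx. (x x), ∅)], E=∅, C=[(λx. (x x)) :: AP], D=∅>
step 3: <S=[clo(λx. (x x), ∅) :: clo(λx. (x x), ∅)], E=∅, C=[AP], D=∅>
step 4: <S=∅, E={x↦clo(λx. (x x), ∅)}, C=[(x x)], D=[(∅, ∅, ∅)]>
step 5: <S=∅, E={x↦clo(λx. (x x), ∅)}, C=[x :: x :: AP], D=[(∅, ∅, ∅)]>
step 6: <S=[clo(λx. (x x), ∅)], E={x↦clo(λx. (x x), ∅)}, C=[x :: AP], D=[(∅, ∅, ∅)]>
step 7: <S=[clo(λx. (x x), ∅) :: clo(λx. (x x), ∅)], E={x↦clo(λx. (x x), ∅)}, C=[AP], D=[(∅, ∅, ∅)]>
step 8: <S=∅, E={x↦clo(λx. (x x), ∅)}, C=[(x x)], D=[(∅, {x↦clo(λx. (x x), ∅)}, ∅) :: (∅, ∅, ∅)]>
step 9: <S=∅, E={x↦clo(λx. (x x), ∅)}, C=[x :: x :: AP], D=[(∅, {x↦clo(λx. (x x), ∅)}, ∅) :: (∅, ∅, ∅)]>
step 10: <S=[clo(λx. (x x), ∅)], E={x↦clo(λx. (x x), ∅)}, C=[x :: AP], D=[(∅, {x↦clo(λx. (x x), ∅)}, ∅) :: (∅, ∅, ∅)]>
step 11: <S=[clo(λx. (x x), ∅) :: clo(λx. (x x), ∅)], E={x↦clo(λx. (x x), ∅)}, C=[AP], D=[(∅, {x↦clo(λx. (x x), ∅)}, ∅) :: (∅, ∅, ∅)]>
step 12: <S=∅, E={x↦clo(λx. (x x), ∅)}, C=[(x x)], D=[(∅, {x↦clo(λx. (x x), ∅)}, ∅) :: (∅, {x↦clo(λx. (x x), ∅)}, ∅) :: (∅, ∅, ∅)]>
step 13: <S=∅, E={x↦clo(λx. (x x), ∅)}, C=[x :: x :: AP], D=[(∅, {x↦clo(λx. (x x), ∅)}, ∅) :: (∅, {x↦clo(λx. (x x), ∅)}, ∅) :: (∅, ∅, ∅)]>
step 14: <S=[clo(λx. (x x), ∅)], E={x↦clo(λx. (x x), ∅)}, C=[x :: AP], D=[(∅, {x↦clo(λx. (x x), ∅)}, ∅) :: (∅, {x↦clo(λx. (x x), ∅)}, ∅) :: (∅, ∅, ∅)]>
step 15: <S=[clo(λx. (x x), ∅) :: clo(λx. (x x), ∅)], E={x↦clo(λx. (x x), ∅)}, C=[AP], D=[(∅, {x↦clo(λx. (x x), ∅)}, ∅) :: (∅, {x↦clo(λx. (x x), ∅)}, ∅) :: (∅, ∅, ∅)]>
→ 15 transitions taken and the configuration is still not final: no result within 15 steps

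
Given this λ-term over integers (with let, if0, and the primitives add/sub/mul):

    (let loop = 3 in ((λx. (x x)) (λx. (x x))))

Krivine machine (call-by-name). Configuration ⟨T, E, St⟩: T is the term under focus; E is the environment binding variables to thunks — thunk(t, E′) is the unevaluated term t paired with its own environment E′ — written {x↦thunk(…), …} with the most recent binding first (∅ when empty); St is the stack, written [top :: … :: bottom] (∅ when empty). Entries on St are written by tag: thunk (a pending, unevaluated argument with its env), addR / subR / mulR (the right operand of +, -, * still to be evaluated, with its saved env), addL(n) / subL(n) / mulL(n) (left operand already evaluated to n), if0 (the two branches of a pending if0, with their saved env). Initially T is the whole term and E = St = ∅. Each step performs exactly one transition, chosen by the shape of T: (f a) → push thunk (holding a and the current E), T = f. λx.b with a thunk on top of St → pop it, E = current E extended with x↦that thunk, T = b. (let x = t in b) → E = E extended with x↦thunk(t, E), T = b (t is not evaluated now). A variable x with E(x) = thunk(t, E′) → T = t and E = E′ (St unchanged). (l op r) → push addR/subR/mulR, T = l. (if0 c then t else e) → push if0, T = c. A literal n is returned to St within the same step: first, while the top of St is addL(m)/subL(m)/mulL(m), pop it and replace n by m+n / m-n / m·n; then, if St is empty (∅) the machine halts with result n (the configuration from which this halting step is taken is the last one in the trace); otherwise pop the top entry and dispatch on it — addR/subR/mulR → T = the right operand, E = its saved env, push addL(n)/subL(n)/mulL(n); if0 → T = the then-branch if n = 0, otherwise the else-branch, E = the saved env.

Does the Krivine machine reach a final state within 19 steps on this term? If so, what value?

Answer: DIVERGES (no final state within 19 steps)

Machine steps:
t=0: [T=(let loop = 3 in ((λx. (x x)) (λx. (x x)))) | E=∅ | St=∅]
t=1: [T=((λx. (x x)) (λx. (x x))) | E={loop↦thunk(3, ∅)} | St=∅]
t=2: [T=(λx. (x x)) | E={loop↦thunk(3, ∅)} | St=[thunk]]
t=3: [T=(x x) | E={x↦thunk((λx. (x x)), {loop↦thunk(3, ∅)}), loop↦thunk(3, ∅)} | St=∅]
t=4: [T=x | E={x↦thunk((λx. (x x)), {loop↦thunk(3, ∅)}), loop↦thunk(3, ∅)} | St=[thunk]]
t=5: [T=(λx. (x x)) | E={loop↦thunk(3, ∅)} | St=[thunk]]
t=6: [T=(x x) | E={x↦thunk(x, {x↦thunk((λx. (x x)), {loop↦thunk(3, ∅)}), loop↦thunk(3, ∅)}), loop↦thunk(3, ∅)} | St=∅]
t=7: [T=x | E={x↦thunk(x, {x↦thunk((λx. (x x)), {loop↦thunk(3, ∅)}), loop↦thunk(3, ∅)}), loop↦thunk(3, ∅)} | St=[thunk]]
t=8: [T=x | E={x↦thunk((λx. (x x)), {loop↦thunk(3, ∅)}), loop↦thunk(3, ∅)} | St=[thunk]]
t=9: [T=(λx. (x x)) | E={loop↦thunk(3, ∅)} | St=[thunk]]
t=10: [T=(x x) | E={x↦thunk(x, {x↦thunk(x, {x↦thunk((λx. (x x)), {loop↦thunk(3, ∅)}), loop↦thunk(3, ∅)}), loop↦thunk(3, ∅)}), loop↦thunk(3, ∅)} | St=∅]
t=11: [T=x | E={x↦thunk(x, {x↦thunk(x, {x↦thunk((λx. (x x)), {loop↦thunk(3, ∅)}), loop↦thunk(3, ∅)}), loop↦thunk(3, ∅)}), loop↦thunk(3, ∅)} | St=[thunk]]
t=12: [T=x | E={x↦thunk(x, {x↦thunk((λx. (x x)), {loop↦thunk(3, ∅)}), loop↦thunk(3, ∅)}), loop↦thunk(3, ∅)} | St=[thunk]]
t=13: [T=x | E={x↦thunk((λx. (x x)), {loop↦thunk(3, ∅)}), loop↦thunk(3, ∅)} | St=[thunk]]
t=14: [T=(λx. (x x)) | E={loop↦thunk(3, ∅)} | St=[thunk]]
t=15: [T=(x x) | E={x↦thunk(x, {x↦thunk(x, {x↦thunk(x, {x↦thunk((λx. (x x)), {loop↦thunk(3, ∅)}), loop↦thunk(3, ∅)}), loop↦thunk(3, ∅)}), loop↦thunk(3, ∅)}), loop↦thunk(3, ∅)} | St=∅]
t=16: [T=x | E={x↦thunk(x, {x↦thunk(x, {x↦thunk(x, {x↦thunk((λx. (x x)), {loop↦thunk(3, ∅)}), loop↦thunk(3, ∅)}), loop↦thunk(3, ∅)}), loop↦thunk(3, ∅)}), loop↦thunk(3, ∅)} | St=[thunk]]
t=17: [T=x | E={x↦thunk(x, {x↦thunk(x, {x↦thunk((λx. (x x)), {loop↦thunk(3, ∅)}), loop↦thunk(3, ∅)}), loop↦thunk(3, ∅)}), loop↦thunk(3, ∅)} | St=[thunk]]
t=18: [T=x | E={x↦thunk(x, {x↦thunk((λx. (x x)), {loop↦thunk(3, ∅)}), loop↦thunk(3, ∅)}), loop↦thunk(3, ∅)} | St=[thunk]]
t=19: [T=x | E={x↦thunk((λx. (x x)), {loop↦thunk(3, ∅)}), loop↦thunk(3, ∅)} | St=[thunk]]
→ 19 transitions taken and the configuration is still not final: no result within 19 steps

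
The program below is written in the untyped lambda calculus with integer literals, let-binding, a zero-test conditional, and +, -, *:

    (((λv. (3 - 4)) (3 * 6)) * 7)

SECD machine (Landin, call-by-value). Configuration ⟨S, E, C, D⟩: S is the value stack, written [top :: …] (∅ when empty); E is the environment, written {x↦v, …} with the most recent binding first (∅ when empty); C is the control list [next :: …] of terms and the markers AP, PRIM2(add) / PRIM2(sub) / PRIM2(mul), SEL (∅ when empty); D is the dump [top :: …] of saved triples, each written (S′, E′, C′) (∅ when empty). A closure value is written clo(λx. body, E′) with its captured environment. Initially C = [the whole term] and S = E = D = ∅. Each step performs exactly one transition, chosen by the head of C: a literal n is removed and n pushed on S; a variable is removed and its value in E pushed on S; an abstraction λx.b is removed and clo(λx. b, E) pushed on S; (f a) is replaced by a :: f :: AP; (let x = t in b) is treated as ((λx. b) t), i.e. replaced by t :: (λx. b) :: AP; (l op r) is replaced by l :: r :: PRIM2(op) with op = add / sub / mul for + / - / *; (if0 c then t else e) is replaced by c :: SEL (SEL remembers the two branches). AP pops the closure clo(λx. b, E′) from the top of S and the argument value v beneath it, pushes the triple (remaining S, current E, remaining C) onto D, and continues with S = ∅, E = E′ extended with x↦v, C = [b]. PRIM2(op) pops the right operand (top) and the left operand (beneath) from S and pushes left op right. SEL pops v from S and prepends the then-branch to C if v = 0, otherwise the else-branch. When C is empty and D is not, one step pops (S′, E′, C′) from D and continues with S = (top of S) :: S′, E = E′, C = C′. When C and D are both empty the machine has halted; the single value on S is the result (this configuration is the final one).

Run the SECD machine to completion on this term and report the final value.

Answer: -7

Derivation:
[0] ⟨S=∅; E=∅; C=[(((λv. (3 - 4)) (3 * 6)) * 7)]; D=∅⟩
[1] ⟨S=∅; E=∅; C=[((λv. (3 - 4)) (3 * 6)) :: 7 :: PRIM2(mul)]; D=∅⟩
[2] ⟨S=∅; E=∅; C=[(3 * 6) :: (λv. (3 - 4)) :: AP :: 7 :: PRIM2(mul)]; D=∅⟩
[3] ⟨S=∅; E=∅; C=[3 :: 6 :: PRIM2(mul) :: (λv. (3 - 4)) :: AP :: 7 :: PRIM2(mul)]; D=∅⟩
[4] ⟨S=[3]; E=∅; C=[6 :: PRIM2(mul) :: (λv. (3 - 4)) :: AP :: 7 :: PRIM2(mul)]; D=∅⟩
[5] ⟨S=[6 :: 3]; E=∅; C=[PRIM2(mul) :: (λv. (3 - 4)) :: AP :: 7 :: PRIM2(mul)]; D=∅⟩
[6] ⟨S=[18]; E=∅; C=[(λv. (3 - 4)) :: AP :: 7 :: PRIM2(mul)]; D=∅⟩
[7] ⟨S=[clo(λv. (3 - 4), ∅) :: 18]; E=∅; C=[AP :: 7 :: PRIM2(mul)]; D=∅⟩
[8] ⟨S=∅; E={v↦18}; C=[(3 - 4)]; D=[(∅, ∅, [7 :: PRIM2(mul)])]⟩
[9] ⟨S=∅; E={v↦18}; C=[3 :: 4 :: PRIM2(sub)]; D=[(∅, ∅, [7 :: PRIM2(mul)])]⟩
[10] ⟨S=[3]; E={v↦18}; C=[4 :: PRIM2(sub)]; D=[(∅, ∅, [7 :: PRIM2(mul)])]⟩
[11] ⟨S=[4 :: 3]; E={v↦18}; C=[PRIM2(sub)]; D=[(∅, ∅, [7 :: PRIM2(mul)])]⟩
[12] ⟨S=[-1]; E={v↦18}; C=∅; D=[(∅, ∅, [7 :: PRIM2(mul)])]⟩
[13] ⟨S=[-1]; E=∅; C=[7 :: PRIM2(mul)]; D=∅⟩
[14] ⟨S=[7 :: -1]; E=∅; C=[PRIM2(mul)]; D=∅⟩
[15] ⟨S=[-7]; E=∅; C=∅; D=∅⟩
→ final value -7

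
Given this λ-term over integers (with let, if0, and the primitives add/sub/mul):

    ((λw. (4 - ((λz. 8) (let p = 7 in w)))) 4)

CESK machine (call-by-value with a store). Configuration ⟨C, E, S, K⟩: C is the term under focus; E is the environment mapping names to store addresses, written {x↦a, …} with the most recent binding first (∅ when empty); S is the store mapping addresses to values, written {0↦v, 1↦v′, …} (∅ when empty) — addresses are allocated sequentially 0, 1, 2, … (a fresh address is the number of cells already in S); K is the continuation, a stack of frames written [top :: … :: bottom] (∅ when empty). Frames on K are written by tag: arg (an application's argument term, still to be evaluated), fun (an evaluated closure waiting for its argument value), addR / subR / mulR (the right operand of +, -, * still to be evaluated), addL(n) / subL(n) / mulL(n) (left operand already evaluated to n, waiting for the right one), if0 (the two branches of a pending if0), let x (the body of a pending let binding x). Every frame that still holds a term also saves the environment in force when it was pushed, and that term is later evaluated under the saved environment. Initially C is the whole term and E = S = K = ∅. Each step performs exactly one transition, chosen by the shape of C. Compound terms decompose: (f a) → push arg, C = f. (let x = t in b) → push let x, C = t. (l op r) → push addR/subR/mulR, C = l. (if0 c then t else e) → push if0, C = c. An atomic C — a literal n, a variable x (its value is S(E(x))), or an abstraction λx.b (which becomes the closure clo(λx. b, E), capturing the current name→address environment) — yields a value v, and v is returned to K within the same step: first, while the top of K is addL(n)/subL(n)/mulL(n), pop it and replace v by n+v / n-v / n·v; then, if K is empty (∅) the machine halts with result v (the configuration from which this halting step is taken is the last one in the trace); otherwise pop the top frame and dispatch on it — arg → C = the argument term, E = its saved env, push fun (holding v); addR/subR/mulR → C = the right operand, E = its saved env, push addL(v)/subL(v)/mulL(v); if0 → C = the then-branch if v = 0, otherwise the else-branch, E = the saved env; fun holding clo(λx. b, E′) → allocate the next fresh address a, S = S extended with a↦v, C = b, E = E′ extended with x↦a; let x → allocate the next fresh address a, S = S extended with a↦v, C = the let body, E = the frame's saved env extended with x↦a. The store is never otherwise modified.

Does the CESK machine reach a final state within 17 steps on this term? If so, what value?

Answer: -4

Execution trace:
step 0: <C=((λw. (4 - ((λz. 8) (let p = 7 in w)))) 4), E=∅, S=∅, K=∅>
step 1: <C=(λw. (4 - ((λz. 8) (let p = 7 in w)))), E=∅, S=∅, K=[arg]>
step 2: <C=4, E=∅, S=∅, K=[fun]>
step 3: <C=(4 - ((λz. 8) (let p = 7 in w))), E={w↦0}, S={0↦4}, K=∅>
step 4: <C=4, E={w↦0}, S={0↦4}, K=[subR]>
step 5: <C=((λz. 8) (let p = 7 in w)), E={w↦0}, S={0↦4}, K=[subL(4)]>
step 6: <C=(λz. 8), E={w↦0}, S={0↦4}, K=[arg :: subL(4)]>
step 7: <C=(let p = 7 in w), E={w↦0}, S={0↦4}, K=[fun :: subL(4)]>
step 8: <C=7, E={w↦0}, S={0↦4}, K=[let p :: fun :: subL(4)]>
step 9: <C=w, E={p↦1, w↦0}, S={0↦4, 1↦7}, K=[fun :: subL(4)]>
step 10: <C=8, E={z↦2, w↦0}, S={0↦4, 1↦7, 2↦4}, K=[subL(4)]>
→ final value -4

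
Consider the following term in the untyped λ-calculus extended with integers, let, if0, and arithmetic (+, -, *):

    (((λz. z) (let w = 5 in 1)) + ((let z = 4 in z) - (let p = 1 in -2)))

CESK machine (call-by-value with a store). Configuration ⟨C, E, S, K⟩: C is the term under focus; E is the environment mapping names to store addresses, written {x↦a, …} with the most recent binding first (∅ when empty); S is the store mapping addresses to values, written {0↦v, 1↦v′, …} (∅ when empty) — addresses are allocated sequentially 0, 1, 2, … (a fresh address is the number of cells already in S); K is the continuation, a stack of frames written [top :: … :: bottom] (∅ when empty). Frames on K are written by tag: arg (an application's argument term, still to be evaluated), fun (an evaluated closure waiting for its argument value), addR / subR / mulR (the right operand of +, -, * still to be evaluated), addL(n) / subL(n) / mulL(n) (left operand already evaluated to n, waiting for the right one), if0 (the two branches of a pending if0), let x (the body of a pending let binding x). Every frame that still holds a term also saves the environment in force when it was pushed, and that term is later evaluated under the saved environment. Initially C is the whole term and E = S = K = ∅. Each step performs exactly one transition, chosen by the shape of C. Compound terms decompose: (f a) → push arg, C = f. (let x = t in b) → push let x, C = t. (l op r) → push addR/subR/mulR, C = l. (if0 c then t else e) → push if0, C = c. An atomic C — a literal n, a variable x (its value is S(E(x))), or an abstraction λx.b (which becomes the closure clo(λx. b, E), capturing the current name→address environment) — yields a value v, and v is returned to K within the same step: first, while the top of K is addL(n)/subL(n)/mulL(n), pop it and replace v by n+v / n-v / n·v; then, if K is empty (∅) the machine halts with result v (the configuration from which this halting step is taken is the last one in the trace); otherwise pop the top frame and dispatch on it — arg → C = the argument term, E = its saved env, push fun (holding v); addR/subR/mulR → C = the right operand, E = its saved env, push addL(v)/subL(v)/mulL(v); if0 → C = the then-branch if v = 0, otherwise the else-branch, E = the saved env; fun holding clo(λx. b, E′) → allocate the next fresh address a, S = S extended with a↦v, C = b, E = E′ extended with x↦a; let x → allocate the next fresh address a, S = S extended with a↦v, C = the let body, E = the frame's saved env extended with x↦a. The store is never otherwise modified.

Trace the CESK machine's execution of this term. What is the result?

Answer: 7

Derivation:
[0] <C=(((λz. z) (let w = 5 in 1)) + ((let z = 4 in z) - (let p = 1 in -2))), E=∅, S=∅, K=∅>
[1] <C=((λz. z) (let w = 5 in 1)), E=∅, S=∅, K=[addR]>
[2] <C=(λz. z), E=∅, S=∅, K=[arg :: addR]>
[3] <C=(let w = 5 in 1), E=∅, S=∅, K=[fun :: addR]>
[4] <C=5, E=∅, S=∅, K=[let w :: fun :: addR]>
[5] <C=1, E={w↦0}, S={0↦5}, K=[fun :: addR]>
[6] <C=z, E={z↦1}, S={0↦5, 1↦1}, K=[addR]>
[7] <C=((let z = 4 in z) - (let p = 1 in -2)), E=∅, S={0↦5, 1↦1}, K=[addL(1)]>
[8] <C=(let z = 4 in z), E=∅, S={0↦5, 1↦1}, K=[subR :: addL(1)]>
[9] <C=4, E=∅, S={0↦5, 1↦1}, K=[let z :: subR :: addL(1)]>
[10] <C=z, E={z↦2}, S={0↦5, 1↦1, 2↦4}, K=[subR :: addL(1)]>
[11] <C=(let p = 1 in -2), E=∅, S={0↦5, 1↦1, 2↦4}, K=[subL(4) :: addL(1)]>
[12] <C=1, E=∅, S={0↦5, 1↦1, 2↦4}, K=[let p :: subL(4) :: addL(1)]>
[13] <C=-2, E={p↦3}, S={0↦5, 1↦1, 2↦4, 3↦1}, K=[subL(4) :: addL(1)]>
→ final value 7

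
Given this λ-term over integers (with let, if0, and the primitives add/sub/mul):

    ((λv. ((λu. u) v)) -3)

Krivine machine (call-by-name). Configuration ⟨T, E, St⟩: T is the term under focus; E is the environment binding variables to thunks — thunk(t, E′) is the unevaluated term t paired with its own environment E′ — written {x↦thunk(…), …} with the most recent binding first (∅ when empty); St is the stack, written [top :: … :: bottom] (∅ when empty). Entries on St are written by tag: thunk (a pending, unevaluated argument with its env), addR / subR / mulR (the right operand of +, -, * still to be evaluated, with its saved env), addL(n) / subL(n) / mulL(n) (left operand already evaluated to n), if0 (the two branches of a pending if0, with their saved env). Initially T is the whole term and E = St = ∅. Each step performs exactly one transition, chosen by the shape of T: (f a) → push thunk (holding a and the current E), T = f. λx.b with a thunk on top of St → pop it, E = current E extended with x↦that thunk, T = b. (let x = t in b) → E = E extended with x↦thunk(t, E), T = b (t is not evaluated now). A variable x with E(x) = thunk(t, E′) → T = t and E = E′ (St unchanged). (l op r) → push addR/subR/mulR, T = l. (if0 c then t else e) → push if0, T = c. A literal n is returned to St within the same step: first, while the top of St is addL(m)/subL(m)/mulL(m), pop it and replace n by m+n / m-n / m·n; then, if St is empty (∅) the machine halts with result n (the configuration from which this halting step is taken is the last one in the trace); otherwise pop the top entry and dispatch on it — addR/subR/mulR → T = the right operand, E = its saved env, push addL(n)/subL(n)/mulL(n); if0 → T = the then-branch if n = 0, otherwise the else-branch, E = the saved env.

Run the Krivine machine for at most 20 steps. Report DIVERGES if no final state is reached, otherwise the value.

Answer: -3

Machine steps:
step 0: [T=((λv. ((λu. u) v)) -3) | E=∅ | St=∅]
step 1: [T=(λv. ((λu. u) v)) | E=∅ | St=[thunk]]
step 2: [T=((λu. u) v) | E={v↦thunk(-3, ∅)} | St=∅]
step 3: [T=(λu. u) | E={v↦thunk(-3, ∅)} | St=[thunk]]
step 4: [T=u | E={u↦thunk(v, {v↦thunk(-3, ∅)}), v↦thunk(-3, ∅)} | St=∅]
step 5: [T=v | E={v↦thunk(-3, ∅)} | St=∅]
step 6: [T=-3 | E=∅ | St=∅]
→ final value -3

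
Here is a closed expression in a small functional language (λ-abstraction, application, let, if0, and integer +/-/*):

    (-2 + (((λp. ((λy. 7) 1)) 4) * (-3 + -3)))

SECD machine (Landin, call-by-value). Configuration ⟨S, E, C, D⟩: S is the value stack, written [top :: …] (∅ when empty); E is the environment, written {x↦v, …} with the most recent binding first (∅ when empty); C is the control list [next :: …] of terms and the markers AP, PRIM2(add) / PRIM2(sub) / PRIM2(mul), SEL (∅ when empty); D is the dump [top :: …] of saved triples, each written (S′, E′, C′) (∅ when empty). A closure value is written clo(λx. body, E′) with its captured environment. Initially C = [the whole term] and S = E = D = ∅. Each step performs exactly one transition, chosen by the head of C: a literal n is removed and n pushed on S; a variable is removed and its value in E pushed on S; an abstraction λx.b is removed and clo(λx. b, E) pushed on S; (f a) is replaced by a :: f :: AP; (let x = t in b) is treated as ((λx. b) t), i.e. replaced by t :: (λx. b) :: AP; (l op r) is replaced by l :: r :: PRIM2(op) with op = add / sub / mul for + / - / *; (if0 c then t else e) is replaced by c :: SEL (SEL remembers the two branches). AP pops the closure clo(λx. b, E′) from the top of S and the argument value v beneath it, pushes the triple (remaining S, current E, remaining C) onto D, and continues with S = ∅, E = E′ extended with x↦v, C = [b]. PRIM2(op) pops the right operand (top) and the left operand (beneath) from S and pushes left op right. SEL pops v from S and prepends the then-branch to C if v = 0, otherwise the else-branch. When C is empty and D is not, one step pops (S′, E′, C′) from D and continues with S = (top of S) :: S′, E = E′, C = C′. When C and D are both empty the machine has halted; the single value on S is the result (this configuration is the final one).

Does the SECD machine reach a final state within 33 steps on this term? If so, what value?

0. [S=∅ | E=∅ | C=[(-2 + (((λp. ((λy. 7) 1)) 4) * (-3 + -3)))] | D=∅]
1. [S=∅ | E=∅ | C=[-2 :: (((λp. ((λy. 7) 1)) 4) * (-3 + -3)) :: PRIM2(add)] | D=∅]
2. [S=[-2] | E=∅ | C=[(((λp. ((λy. 7) 1)) 4) * (-3 + -3)) :: PRIM2(add)] | D=∅]
3. [S=[-2] | E=∅ | C=[((λp. ((λy. 7) 1)) 4) :: (-3 + -3) :: PRIM2(mul) :: PRIM2(add)] | D=∅]
4. [S=[-2] | E=∅ | C=[4 :: (λp. ((λy. 7) 1)) :: AP :: (-3 + -3) :: PRIM2(mul) :: PRIM2(add)] | D=∅]
5. [S=[4 :: -2] | E=∅ | C=[(λp. ((λy. 7) 1)) :: AP :: (-3 + -3) :: PRIM2(mul) :: PRIM2(add)] | D=∅]
6. [S=[clo(λp. ((λy. 7) 1), ∅) :: 4 :: -2] | E=∅ | C=[AP :: (-3 + -3) :: PRIM2(mul) :: PRIM2(add)] | D=∅]
7. [S=∅ | E={p↦4} | C=[((λy. 7) 1)] | D=[([-2], ∅, [(-3 + -3) :: PRIM2(mul) :: PRIM2(add)])]]
8. [S=∅ | E={p↦4} | C=[1 :: (λy. 7) :: AP] | D=[([-2], ∅, [(-3 + -3) :: PRIM2(mul) :: PRIM2(add)])]]
9. [S=[1] | E={p↦4} | C=[(λy. 7) :: AP] | D=[([-2], ∅, [(-3 + -3) :: PRIM2(mul) :: PRIM2(add)])]]
10. [S=[clo(λy. 7, {p↦4}) :: 1] | E={p↦4} | C=[AP] | D=[([-2], ∅, [(-3 + -3) :: PRIM2(mul) :: PRIM2(add)])]]
11. [S=∅ | E={y↦1, p↦4} | C=[7] | D=[(∅, {p↦4}, ∅) :: ([-2], ∅, [(-3 + -3) :: PRIM2(mul) :: PRIM2(add)])]]
12. [S=[7] | E={y↦1, p↦4} | C=∅ | D=[(∅, {p↦4}, ∅) :: ([-2], ∅, [(-3 + -3) :: PRIM2(mul) :: PRIM2(add)])]]
13. [S=[7] | E={p↦4} | C=∅ | D=[([-2], ∅, [(-3 + -3) :: PRIM2(mul) :: PRIM2(add)])]]
14. [S=[7 :: -2] | E=∅ | C=[(-3 + -3) :: PRIM2(mul) :: PRIM2(add)] | D=∅]
15. [S=[7 :: -2] | E=∅ | C=[-3 :: -3 :: PRIM2(add) :: PRIM2(mul) :: PRIM2(add)] | D=∅]
16. [S=[-3 :: 7 :: -2] | E=∅ | C=[-3 :: PRIM2(add) :: PRIM2(mul) :: PRIM2(add)] | D=∅]
17. [S=[-3 :: -3 :: 7 :: -2] | E=∅ | C=[PRIM2(add) :: PRIM2(mul) :: PRIM2(add)] | D=∅]
18. [S=[-6 :: 7 :: -2] | E=∅ | C=[PRIM2(mul) :: PRIM2(add)] | D=∅]
19. [S=[-42 :: -2] | E=∅ | C=[PRIM2(add)] | D=∅]
20. [S=[-44] | E=∅ | C=∅ | D=∅]
→ final value -44

Answer: -44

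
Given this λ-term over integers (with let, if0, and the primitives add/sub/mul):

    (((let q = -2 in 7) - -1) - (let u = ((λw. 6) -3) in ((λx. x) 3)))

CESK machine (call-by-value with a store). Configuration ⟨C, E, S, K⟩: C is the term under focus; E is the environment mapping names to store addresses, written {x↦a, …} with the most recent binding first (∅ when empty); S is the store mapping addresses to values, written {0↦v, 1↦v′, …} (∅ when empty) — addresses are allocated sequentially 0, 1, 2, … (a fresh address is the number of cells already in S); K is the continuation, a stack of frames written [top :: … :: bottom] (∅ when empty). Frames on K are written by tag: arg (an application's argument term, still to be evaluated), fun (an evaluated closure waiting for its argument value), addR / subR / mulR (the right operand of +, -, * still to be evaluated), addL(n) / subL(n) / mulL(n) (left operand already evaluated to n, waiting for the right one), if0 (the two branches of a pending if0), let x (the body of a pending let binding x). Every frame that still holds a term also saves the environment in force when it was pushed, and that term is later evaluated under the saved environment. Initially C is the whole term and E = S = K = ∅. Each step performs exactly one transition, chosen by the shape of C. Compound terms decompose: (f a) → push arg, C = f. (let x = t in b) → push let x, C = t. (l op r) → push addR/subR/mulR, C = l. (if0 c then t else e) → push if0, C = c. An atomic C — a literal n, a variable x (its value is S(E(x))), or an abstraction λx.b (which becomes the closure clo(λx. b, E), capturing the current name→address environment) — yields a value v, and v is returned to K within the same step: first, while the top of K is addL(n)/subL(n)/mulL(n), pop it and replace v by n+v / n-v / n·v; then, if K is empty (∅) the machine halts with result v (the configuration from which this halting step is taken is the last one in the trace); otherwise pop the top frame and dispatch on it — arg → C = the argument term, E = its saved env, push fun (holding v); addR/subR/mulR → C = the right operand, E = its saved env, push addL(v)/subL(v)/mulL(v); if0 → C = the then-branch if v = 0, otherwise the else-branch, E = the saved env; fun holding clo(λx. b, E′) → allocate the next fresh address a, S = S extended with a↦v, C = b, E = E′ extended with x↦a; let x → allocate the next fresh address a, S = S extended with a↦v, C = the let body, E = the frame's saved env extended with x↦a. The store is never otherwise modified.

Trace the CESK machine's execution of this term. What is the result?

Answer: 5

Execution trace:
[0] ⟨C=(((let q = -2 in 7) - -1) - (let u = ((λw. 6) -3) in ((λx. x) 3))); E=∅; S=∅; K=∅⟩
[1] ⟨C=((let q = -2 in 7) - -1); E=∅; S=∅; K=[subR]⟩
[2] ⟨C=(let q = -2 in 7); E=∅; S=∅; K=[subR :: subR]⟩
[3] ⟨C=-2; E=∅; S=∅; K=[let q :: subR :: subR]⟩
[4] ⟨C=7; E={q↦0}; S={0↦-2}; K=[subR :: subR]⟩
[5] ⟨C=-1; E=∅; S={0↦-2}; K=[subL(7) :: subR]⟩
[6] ⟨C=(let u = ((λw. 6) -3) in ((λx. x) 3)); E=∅; S={0↦-2}; K=[subL(8)]⟩
[7] ⟨C=((λw. 6) -3); E=∅; S={0↦-2}; K=[let u :: subL(8)]⟩
[8] ⟨C=(λw. 6); E=∅; S={0↦-2}; K=[arg :: let u :: subL(8)]⟩
[9] ⟨C=-3; E=∅; S={0↦-2}; K=[fun :: let u :: subL(8)]⟩
[10] ⟨C=6; E={w↦1}; S={0↦-2, 1↦-3}; K=[let u :: subL(8)]⟩
[11] ⟨C=((λx. x) 3); E={u↦2}; S={0↦-2, 1↦-3, 2↦6}; K=[subL(8)]⟩
[12] ⟨C=(λx. x); E={u↦2}; S={0↦-2, 1↦-3, 2↦6}; K=[arg :: subL(8)]⟩
[13] ⟨C=3; E={u↦2}; S={0↦-2, 1↦-3, 2↦6}; K=[fun :: subL(8)]⟩
[14] ⟨C=x; E={x↦3, u↦2}; S={0↦-2, 1↦-3, 2↦6, 3↦3}; K=[subL(8)]⟩
→ final value 5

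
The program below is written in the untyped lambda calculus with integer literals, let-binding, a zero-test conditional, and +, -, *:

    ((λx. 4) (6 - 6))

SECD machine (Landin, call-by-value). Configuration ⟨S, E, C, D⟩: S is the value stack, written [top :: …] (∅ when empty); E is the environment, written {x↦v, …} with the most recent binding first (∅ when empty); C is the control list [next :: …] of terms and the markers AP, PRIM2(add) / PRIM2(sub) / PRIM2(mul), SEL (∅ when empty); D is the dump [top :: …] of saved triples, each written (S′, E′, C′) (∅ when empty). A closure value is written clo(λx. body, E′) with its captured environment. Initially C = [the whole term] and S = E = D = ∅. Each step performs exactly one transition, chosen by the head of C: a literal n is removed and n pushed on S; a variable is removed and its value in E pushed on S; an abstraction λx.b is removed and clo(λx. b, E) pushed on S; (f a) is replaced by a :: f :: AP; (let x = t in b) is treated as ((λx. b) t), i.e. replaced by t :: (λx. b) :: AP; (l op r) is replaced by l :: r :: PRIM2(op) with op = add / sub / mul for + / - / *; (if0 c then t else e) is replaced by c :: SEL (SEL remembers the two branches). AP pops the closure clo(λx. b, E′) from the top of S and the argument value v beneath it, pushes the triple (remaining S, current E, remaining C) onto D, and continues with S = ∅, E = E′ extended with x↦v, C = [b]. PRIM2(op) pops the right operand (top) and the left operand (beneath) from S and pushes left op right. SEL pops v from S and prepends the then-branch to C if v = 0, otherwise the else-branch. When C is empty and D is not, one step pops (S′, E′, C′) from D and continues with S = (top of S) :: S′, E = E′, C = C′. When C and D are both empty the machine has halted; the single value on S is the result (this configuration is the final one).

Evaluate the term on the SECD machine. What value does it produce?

[0] <S=∅, E=∅, C=[((λx. 4) (6 - 6))], D=∅>
[1] <S=∅, E=∅, C=[(6 - 6) :: (λx. 4) :: AP], D=∅>
[2] <S=∅, E=∅, C=[6 :: 6 :: PRIM2(sub) :: (λx. 4) :: AP], D=∅>
[3] <S=[6], E=∅, C=[6 :: PRIM2(sub) :: (λx. 4) :: AP], D=∅>
[4] <S=[6 :: 6], E=∅, C=[PRIM2(sub) :: (λx. 4) :: AP], D=∅>
[5] <S=[0], E=∅, C=[(λx. 4) :: AP], D=∅>
[6] <S=[clo(λx. 4, ∅) :: 0], E=∅, C=[AP], D=∅>
[7] <S=∅, E={x↦0}, C=[4], D=[(∅, ∅, ∅)]>
[8] <S=[4], E={x↦0}, C=∅, D=[(∅, ∅, ∅)]>
[9] <S=[4], E=∅, C=∅, D=∅>
→ final value 4

Answer: 4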